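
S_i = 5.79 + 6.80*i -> [5.79, 12.59, 19.39, 26.19, 32.99]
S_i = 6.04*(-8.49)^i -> [6.04, -51.28, 435.36, -3696.24, 31381.07]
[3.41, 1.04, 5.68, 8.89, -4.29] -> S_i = Random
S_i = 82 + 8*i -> [82, 90, 98, 106, 114]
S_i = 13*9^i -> [13, 117, 1053, 9477, 85293]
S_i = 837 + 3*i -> [837, 840, 843, 846, 849]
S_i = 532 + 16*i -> [532, 548, 564, 580, 596]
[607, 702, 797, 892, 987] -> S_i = 607 + 95*i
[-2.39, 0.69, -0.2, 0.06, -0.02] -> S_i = -2.39*(-0.29)^i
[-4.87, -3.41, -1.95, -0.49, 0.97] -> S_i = -4.87 + 1.46*i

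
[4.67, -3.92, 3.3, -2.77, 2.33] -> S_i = 4.67*(-0.84)^i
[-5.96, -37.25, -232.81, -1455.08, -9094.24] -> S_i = -5.96*6.25^i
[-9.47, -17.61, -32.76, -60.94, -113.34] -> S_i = -9.47*1.86^i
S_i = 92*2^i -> [92, 184, 368, 736, 1472]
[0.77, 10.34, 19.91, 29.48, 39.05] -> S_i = 0.77 + 9.57*i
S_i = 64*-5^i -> [64, -320, 1600, -8000, 40000]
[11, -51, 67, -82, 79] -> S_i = Random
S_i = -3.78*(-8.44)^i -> [-3.78, 31.9, -269.26, 2272.58, -19180.57]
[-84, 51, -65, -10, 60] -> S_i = Random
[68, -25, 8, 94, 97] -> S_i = Random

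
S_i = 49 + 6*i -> [49, 55, 61, 67, 73]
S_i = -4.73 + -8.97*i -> [-4.73, -13.7, -22.67, -31.64, -40.61]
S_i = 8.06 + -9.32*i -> [8.06, -1.26, -10.58, -19.9, -29.22]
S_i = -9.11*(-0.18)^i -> [-9.11, 1.64, -0.3, 0.05, -0.01]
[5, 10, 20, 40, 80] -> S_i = 5*2^i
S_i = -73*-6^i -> [-73, 438, -2628, 15768, -94608]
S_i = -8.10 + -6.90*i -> [-8.1, -15.0, -21.9, -28.8, -35.7]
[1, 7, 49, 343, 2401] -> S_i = 1*7^i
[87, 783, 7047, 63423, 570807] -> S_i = 87*9^i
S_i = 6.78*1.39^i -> [6.78, 9.42, 13.1, 18.21, 25.31]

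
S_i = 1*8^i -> [1, 8, 64, 512, 4096]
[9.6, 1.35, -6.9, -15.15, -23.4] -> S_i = 9.60 + -8.25*i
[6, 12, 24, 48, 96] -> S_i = 6*2^i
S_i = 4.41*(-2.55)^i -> [4.41, -11.25, 28.68, -73.12, 186.47]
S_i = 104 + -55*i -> [104, 49, -6, -61, -116]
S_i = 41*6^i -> [41, 246, 1476, 8856, 53136]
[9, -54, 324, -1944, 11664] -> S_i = 9*-6^i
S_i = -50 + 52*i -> [-50, 2, 54, 106, 158]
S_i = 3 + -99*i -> [3, -96, -195, -294, -393]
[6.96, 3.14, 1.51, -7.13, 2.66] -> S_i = Random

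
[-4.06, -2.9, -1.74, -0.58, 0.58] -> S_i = -4.06 + 1.16*i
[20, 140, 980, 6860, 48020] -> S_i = 20*7^i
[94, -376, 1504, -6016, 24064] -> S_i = 94*-4^i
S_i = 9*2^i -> [9, 18, 36, 72, 144]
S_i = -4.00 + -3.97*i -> [-4.0, -7.97, -11.94, -15.91, -19.88]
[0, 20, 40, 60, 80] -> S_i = 0 + 20*i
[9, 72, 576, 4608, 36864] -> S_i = 9*8^i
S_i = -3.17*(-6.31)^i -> [-3.17, 20.0, -126.22, 796.43, -5025.47]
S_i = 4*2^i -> [4, 8, 16, 32, 64]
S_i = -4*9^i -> [-4, -36, -324, -2916, -26244]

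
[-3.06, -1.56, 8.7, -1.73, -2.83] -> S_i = Random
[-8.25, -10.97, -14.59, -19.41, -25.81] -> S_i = -8.25*1.33^i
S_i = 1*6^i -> [1, 6, 36, 216, 1296]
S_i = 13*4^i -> [13, 52, 208, 832, 3328]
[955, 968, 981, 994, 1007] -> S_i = 955 + 13*i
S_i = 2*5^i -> [2, 10, 50, 250, 1250]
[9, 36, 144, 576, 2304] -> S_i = 9*4^i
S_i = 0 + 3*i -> [0, 3, 6, 9, 12]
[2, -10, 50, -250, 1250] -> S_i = 2*-5^i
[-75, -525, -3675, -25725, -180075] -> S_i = -75*7^i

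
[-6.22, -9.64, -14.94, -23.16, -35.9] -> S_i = -6.22*1.55^i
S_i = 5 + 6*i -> [5, 11, 17, 23, 29]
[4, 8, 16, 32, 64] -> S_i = 4*2^i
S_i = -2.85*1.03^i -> [-2.85, -2.94, -3.02, -3.11, -3.21]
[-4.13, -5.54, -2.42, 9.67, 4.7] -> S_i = Random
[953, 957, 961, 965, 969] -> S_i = 953 + 4*i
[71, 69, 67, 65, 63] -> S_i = 71 + -2*i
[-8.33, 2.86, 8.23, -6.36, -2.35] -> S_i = Random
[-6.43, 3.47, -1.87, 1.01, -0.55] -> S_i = -6.43*(-0.54)^i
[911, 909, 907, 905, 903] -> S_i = 911 + -2*i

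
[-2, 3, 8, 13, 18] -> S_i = -2 + 5*i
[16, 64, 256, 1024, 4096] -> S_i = 16*4^i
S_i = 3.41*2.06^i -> [3.41, 7.02, 14.47, 29.81, 61.41]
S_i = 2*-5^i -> [2, -10, 50, -250, 1250]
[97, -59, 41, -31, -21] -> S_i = Random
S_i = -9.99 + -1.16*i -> [-9.99, -11.15, -12.31, -13.47, -14.63]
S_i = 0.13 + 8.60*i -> [0.13, 8.73, 17.33, 25.93, 34.53]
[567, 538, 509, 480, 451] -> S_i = 567 + -29*i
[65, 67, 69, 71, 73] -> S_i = 65 + 2*i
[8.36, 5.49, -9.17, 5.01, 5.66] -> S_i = Random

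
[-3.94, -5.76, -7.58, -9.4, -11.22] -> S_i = -3.94 + -1.82*i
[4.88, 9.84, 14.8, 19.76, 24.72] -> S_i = 4.88 + 4.96*i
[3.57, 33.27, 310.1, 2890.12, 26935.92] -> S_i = 3.57*9.32^i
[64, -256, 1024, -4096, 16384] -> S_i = 64*-4^i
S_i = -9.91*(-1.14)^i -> [-9.91, 11.3, -12.88, 14.68, -16.74]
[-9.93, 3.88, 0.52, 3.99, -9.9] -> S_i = Random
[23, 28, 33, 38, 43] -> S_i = 23 + 5*i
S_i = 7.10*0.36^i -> [7.1, 2.56, 0.92, 0.33, 0.12]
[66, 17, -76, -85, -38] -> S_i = Random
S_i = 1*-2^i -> [1, -2, 4, -8, 16]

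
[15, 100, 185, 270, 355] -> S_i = 15 + 85*i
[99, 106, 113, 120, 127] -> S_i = 99 + 7*i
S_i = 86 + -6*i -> [86, 80, 74, 68, 62]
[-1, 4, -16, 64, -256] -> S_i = -1*-4^i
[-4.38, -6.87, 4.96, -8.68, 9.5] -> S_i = Random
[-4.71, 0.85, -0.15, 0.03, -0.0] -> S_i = -4.71*(-0.18)^i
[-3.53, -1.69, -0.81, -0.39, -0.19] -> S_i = -3.53*0.48^i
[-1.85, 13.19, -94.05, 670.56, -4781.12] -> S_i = -1.85*(-7.13)^i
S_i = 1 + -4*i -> [1, -3, -7, -11, -15]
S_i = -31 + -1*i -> [-31, -32, -33, -34, -35]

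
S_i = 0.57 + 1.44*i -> [0.57, 2.01, 3.45, 4.89, 6.33]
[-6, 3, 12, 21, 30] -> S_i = -6 + 9*i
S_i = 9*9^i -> [9, 81, 729, 6561, 59049]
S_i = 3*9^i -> [3, 27, 243, 2187, 19683]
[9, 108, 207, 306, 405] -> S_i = 9 + 99*i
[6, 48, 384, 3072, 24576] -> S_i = 6*8^i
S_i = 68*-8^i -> [68, -544, 4352, -34816, 278528]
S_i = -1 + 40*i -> [-1, 39, 79, 119, 159]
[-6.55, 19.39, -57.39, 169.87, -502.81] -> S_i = -6.55*(-2.96)^i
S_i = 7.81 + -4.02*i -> [7.81, 3.79, -0.23, -4.25, -8.27]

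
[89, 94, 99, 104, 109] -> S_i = 89 + 5*i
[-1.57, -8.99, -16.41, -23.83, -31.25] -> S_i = -1.57 + -7.42*i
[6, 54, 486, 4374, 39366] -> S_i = 6*9^i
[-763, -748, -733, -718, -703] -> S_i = -763 + 15*i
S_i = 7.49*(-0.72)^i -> [7.49, -5.39, 3.88, -2.8, 2.01]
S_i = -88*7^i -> [-88, -616, -4312, -30184, -211288]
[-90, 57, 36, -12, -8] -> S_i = Random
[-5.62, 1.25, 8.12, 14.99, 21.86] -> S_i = -5.62 + 6.87*i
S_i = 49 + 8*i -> [49, 57, 65, 73, 81]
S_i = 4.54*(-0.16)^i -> [4.54, -0.73, 0.12, -0.02, 0.0]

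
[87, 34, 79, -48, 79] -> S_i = Random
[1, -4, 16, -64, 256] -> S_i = 1*-4^i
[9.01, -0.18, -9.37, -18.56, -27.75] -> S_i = 9.01 + -9.19*i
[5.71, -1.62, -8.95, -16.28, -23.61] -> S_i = 5.71 + -7.33*i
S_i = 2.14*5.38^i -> [2.14, 11.51, 61.94, 333.24, 1792.85]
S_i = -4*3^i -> [-4, -12, -36, -108, -324]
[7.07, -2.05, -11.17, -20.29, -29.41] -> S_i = 7.07 + -9.12*i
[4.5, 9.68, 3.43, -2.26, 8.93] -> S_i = Random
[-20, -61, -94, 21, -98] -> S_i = Random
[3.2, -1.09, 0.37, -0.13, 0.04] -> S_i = 3.20*(-0.34)^i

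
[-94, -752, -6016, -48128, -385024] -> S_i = -94*8^i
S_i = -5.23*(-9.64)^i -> [-5.23, 50.42, -486.02, 4685.25, -45165.81]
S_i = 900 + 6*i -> [900, 906, 912, 918, 924]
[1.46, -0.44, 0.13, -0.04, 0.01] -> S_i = 1.46*(-0.30)^i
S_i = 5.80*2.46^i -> [5.8, 14.27, 35.1, 86.34, 212.41]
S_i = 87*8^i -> [87, 696, 5568, 44544, 356352]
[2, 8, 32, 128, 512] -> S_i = 2*4^i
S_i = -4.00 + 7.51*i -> [-4.0, 3.51, 11.02, 18.53, 26.04]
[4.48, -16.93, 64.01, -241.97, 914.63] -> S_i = 4.48*(-3.78)^i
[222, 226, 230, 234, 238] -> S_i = 222 + 4*i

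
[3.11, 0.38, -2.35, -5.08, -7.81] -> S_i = 3.11 + -2.73*i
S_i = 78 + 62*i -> [78, 140, 202, 264, 326]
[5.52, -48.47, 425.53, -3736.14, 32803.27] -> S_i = 5.52*(-8.78)^i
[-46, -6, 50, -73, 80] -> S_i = Random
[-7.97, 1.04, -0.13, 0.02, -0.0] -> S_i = -7.97*(-0.13)^i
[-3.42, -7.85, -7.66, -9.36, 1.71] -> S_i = Random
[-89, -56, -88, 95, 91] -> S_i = Random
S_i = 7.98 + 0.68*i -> [7.98, 8.66, 9.34, 10.02, 10.7]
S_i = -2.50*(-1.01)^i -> [-2.5, 2.52, -2.55, 2.58, -2.6]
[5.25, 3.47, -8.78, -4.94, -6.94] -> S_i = Random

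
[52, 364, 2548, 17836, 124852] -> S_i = 52*7^i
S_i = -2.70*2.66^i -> [-2.7, -7.18, -19.1, -50.82, -135.17]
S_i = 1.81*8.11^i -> [1.81, 14.68, 119.05, 965.48, 7830.0]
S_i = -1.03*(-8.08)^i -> [-1.03, 8.32, -67.24, 543.34, -4390.18]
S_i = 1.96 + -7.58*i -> [1.96, -5.62, -13.2, -20.78, -28.36]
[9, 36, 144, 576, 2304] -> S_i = 9*4^i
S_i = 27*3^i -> [27, 81, 243, 729, 2187]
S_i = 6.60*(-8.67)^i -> [6.6, -57.22, 496.11, -4301.31, 37292.4]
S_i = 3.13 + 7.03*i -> [3.13, 10.16, 17.19, 24.22, 31.25]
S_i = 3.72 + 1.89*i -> [3.72, 5.61, 7.5, 9.39, 11.28]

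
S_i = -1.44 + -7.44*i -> [-1.44, -8.88, -16.32, -23.76, -31.2]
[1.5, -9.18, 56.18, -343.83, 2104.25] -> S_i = 1.50*(-6.12)^i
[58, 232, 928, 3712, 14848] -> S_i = 58*4^i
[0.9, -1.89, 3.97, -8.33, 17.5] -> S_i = 0.90*(-2.10)^i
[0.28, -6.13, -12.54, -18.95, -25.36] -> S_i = 0.28 + -6.41*i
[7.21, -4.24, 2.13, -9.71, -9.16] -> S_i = Random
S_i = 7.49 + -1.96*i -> [7.49, 5.53, 3.57, 1.61, -0.35]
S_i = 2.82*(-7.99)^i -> [2.82, -22.53, 180.03, -1438.43, 11493.07]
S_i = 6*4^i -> [6, 24, 96, 384, 1536]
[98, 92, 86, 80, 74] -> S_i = 98 + -6*i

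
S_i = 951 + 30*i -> [951, 981, 1011, 1041, 1071]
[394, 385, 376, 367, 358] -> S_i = 394 + -9*i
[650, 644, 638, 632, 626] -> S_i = 650 + -6*i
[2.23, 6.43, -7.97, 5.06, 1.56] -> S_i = Random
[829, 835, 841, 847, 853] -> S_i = 829 + 6*i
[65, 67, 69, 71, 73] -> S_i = 65 + 2*i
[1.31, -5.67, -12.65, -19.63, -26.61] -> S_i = 1.31 + -6.98*i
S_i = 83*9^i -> [83, 747, 6723, 60507, 544563]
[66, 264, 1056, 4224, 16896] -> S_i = 66*4^i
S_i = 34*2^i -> [34, 68, 136, 272, 544]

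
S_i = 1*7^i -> [1, 7, 49, 343, 2401]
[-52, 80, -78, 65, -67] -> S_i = Random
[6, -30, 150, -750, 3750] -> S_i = 6*-5^i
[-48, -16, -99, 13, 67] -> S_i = Random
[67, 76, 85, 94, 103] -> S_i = 67 + 9*i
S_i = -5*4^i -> [-5, -20, -80, -320, -1280]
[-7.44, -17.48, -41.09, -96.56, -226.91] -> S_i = -7.44*2.35^i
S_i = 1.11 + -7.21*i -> [1.11, -6.1, -13.31, -20.52, -27.73]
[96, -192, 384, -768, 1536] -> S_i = 96*-2^i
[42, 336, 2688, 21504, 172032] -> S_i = 42*8^i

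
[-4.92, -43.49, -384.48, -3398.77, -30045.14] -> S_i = -4.92*8.84^i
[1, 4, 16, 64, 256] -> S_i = 1*4^i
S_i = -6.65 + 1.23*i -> [-6.65, -5.42, -4.19, -2.96, -1.73]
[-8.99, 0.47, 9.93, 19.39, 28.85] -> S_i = -8.99 + 9.46*i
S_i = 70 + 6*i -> [70, 76, 82, 88, 94]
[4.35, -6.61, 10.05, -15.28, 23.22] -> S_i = 4.35*(-1.52)^i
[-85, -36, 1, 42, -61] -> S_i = Random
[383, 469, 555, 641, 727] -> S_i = 383 + 86*i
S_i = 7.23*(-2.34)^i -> [7.23, -16.92, 39.59, -92.64, 216.77]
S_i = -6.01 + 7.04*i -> [-6.01, 1.03, 8.07, 15.11, 22.15]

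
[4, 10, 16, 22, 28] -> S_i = 4 + 6*i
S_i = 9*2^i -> [9, 18, 36, 72, 144]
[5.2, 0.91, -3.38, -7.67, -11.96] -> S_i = 5.20 + -4.29*i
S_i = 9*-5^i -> [9, -45, 225, -1125, 5625]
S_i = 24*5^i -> [24, 120, 600, 3000, 15000]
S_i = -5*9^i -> [-5, -45, -405, -3645, -32805]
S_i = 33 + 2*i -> [33, 35, 37, 39, 41]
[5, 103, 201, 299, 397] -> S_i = 5 + 98*i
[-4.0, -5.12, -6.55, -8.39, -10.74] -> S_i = -4.00*1.28^i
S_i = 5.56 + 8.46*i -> [5.56, 14.02, 22.48, 30.94, 39.4]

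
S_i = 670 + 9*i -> [670, 679, 688, 697, 706]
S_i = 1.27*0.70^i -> [1.27, 0.89, 0.62, 0.44, 0.3]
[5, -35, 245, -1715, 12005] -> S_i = 5*-7^i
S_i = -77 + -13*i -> [-77, -90, -103, -116, -129]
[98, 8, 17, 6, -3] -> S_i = Random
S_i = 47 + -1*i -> [47, 46, 45, 44, 43]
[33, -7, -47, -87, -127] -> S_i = 33 + -40*i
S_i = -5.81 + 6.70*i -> [-5.81, 0.89, 7.59, 14.29, 20.99]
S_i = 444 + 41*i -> [444, 485, 526, 567, 608]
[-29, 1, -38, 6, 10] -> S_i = Random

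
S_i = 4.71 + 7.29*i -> [4.71, 12.0, 19.29, 26.58, 33.87]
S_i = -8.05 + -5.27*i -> [-8.05, -13.32, -18.59, -23.86, -29.13]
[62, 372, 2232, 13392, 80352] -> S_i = 62*6^i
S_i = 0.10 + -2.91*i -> [0.1, -2.81, -5.72, -8.63, -11.54]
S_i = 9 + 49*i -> [9, 58, 107, 156, 205]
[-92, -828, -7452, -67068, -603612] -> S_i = -92*9^i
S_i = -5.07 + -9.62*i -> [-5.07, -14.69, -24.31, -33.93, -43.55]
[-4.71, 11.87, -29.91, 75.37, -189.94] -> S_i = -4.71*(-2.52)^i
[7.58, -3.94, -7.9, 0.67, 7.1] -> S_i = Random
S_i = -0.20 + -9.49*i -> [-0.2, -9.69, -19.18, -28.67, -38.16]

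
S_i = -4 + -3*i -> [-4, -7, -10, -13, -16]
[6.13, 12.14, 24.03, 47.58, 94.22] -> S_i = 6.13*1.98^i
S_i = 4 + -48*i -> [4, -44, -92, -140, -188]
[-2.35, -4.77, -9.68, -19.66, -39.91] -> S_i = -2.35*2.03^i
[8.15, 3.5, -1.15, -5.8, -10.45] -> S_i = 8.15 + -4.65*i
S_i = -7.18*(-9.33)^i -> [-7.18, 66.99, -625.01, 5831.35, -54406.53]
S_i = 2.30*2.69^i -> [2.3, 6.19, 16.64, 44.77, 120.43]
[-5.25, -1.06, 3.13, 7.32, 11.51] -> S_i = -5.25 + 4.19*i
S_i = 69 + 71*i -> [69, 140, 211, 282, 353]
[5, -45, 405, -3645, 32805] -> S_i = 5*-9^i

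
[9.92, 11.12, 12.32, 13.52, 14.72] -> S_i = 9.92 + 1.20*i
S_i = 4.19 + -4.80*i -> [4.19, -0.61, -5.41, -10.21, -15.01]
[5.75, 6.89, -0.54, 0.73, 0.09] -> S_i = Random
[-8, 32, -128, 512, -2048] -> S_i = -8*-4^i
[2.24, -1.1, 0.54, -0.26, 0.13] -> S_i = 2.24*(-0.49)^i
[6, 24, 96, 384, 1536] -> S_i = 6*4^i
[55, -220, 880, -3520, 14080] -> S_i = 55*-4^i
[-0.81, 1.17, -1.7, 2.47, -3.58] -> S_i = -0.81*(-1.45)^i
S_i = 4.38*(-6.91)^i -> [4.38, -30.27, 209.14, -1445.13, 9985.88]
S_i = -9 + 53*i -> [-9, 44, 97, 150, 203]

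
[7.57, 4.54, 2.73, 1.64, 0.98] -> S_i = 7.57*0.60^i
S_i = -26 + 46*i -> [-26, 20, 66, 112, 158]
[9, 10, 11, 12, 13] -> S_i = 9 + 1*i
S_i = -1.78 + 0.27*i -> [-1.78, -1.51, -1.24, -0.97, -0.7]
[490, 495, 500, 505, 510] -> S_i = 490 + 5*i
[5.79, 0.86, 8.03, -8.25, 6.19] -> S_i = Random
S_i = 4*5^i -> [4, 20, 100, 500, 2500]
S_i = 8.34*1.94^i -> [8.34, 16.18, 31.39, 60.89, 118.13]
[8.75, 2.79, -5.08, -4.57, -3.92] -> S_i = Random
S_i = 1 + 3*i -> [1, 4, 7, 10, 13]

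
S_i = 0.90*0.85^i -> [0.9, 0.76, 0.65, 0.55, 0.47]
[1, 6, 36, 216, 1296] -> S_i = 1*6^i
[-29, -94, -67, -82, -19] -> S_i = Random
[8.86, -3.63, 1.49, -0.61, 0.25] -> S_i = 8.86*(-0.41)^i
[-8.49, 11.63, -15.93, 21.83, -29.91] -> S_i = -8.49*(-1.37)^i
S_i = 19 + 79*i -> [19, 98, 177, 256, 335]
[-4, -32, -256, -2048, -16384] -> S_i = -4*8^i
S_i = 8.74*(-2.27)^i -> [8.74, -19.84, 45.04, -102.23, 232.07]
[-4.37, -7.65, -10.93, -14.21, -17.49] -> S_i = -4.37 + -3.28*i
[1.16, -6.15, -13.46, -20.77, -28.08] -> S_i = 1.16 + -7.31*i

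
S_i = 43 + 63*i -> [43, 106, 169, 232, 295]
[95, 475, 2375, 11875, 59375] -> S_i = 95*5^i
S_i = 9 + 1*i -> [9, 10, 11, 12, 13]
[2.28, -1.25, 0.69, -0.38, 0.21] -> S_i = 2.28*(-0.55)^i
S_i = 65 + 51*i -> [65, 116, 167, 218, 269]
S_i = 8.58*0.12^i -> [8.58, 1.03, 0.12, 0.01, 0.0]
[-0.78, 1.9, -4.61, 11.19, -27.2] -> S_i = -0.78*(-2.43)^i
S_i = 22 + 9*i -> [22, 31, 40, 49, 58]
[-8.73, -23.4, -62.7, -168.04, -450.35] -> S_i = -8.73*2.68^i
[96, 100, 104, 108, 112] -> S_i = 96 + 4*i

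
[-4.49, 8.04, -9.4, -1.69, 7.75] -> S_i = Random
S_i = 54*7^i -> [54, 378, 2646, 18522, 129654]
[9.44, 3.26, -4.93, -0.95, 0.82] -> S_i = Random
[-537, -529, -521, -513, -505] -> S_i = -537 + 8*i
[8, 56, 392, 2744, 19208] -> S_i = 8*7^i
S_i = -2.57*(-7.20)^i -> [-2.57, 18.5, -133.23, 959.25, -6906.58]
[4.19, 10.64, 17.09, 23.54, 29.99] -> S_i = 4.19 + 6.45*i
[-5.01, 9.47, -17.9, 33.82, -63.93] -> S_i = -5.01*(-1.89)^i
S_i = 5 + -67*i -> [5, -62, -129, -196, -263]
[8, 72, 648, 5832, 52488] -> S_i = 8*9^i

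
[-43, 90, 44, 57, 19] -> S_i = Random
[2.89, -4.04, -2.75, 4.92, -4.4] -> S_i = Random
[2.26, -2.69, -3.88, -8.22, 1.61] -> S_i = Random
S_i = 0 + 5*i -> [0, 5, 10, 15, 20]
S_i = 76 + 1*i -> [76, 77, 78, 79, 80]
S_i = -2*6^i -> [-2, -12, -72, -432, -2592]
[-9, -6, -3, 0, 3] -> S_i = -9 + 3*i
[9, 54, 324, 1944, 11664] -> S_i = 9*6^i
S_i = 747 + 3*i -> [747, 750, 753, 756, 759]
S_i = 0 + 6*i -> [0, 6, 12, 18, 24]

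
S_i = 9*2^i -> [9, 18, 36, 72, 144]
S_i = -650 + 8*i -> [-650, -642, -634, -626, -618]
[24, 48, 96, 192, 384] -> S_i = 24*2^i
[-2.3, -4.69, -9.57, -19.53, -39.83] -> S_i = -2.30*2.04^i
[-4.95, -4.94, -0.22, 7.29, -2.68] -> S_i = Random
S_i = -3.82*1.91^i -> [-3.82, -7.3, -13.94, -26.62, -50.84]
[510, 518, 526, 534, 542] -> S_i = 510 + 8*i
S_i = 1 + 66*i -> [1, 67, 133, 199, 265]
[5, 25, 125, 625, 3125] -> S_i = 5*5^i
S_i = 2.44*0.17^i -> [2.44, 0.41, 0.07, 0.01, 0.0]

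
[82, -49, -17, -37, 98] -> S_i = Random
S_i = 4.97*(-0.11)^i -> [4.97, -0.55, 0.06, -0.01, 0.0]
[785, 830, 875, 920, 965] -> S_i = 785 + 45*i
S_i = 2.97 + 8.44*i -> [2.97, 11.41, 19.85, 28.29, 36.73]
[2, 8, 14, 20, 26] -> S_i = 2 + 6*i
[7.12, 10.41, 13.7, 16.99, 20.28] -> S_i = 7.12 + 3.29*i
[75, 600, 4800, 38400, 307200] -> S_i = 75*8^i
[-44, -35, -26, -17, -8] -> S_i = -44 + 9*i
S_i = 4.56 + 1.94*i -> [4.56, 6.5, 8.44, 10.38, 12.32]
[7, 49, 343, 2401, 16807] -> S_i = 7*7^i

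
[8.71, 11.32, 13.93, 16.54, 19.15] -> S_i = 8.71 + 2.61*i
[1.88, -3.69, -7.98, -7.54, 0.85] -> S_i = Random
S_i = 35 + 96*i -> [35, 131, 227, 323, 419]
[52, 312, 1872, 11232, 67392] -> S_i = 52*6^i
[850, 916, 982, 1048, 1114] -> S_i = 850 + 66*i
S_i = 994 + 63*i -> [994, 1057, 1120, 1183, 1246]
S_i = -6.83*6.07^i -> [-6.83, -41.46, -251.65, -1527.52, -9272.04]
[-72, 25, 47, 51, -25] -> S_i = Random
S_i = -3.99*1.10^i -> [-3.99, -4.39, -4.83, -5.31, -5.84]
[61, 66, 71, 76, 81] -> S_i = 61 + 5*i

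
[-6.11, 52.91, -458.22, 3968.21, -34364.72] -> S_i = -6.11*(-8.66)^i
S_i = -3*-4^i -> [-3, 12, -48, 192, -768]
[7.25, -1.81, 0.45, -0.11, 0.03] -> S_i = 7.25*(-0.25)^i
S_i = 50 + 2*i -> [50, 52, 54, 56, 58]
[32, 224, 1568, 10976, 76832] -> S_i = 32*7^i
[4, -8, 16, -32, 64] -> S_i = 4*-2^i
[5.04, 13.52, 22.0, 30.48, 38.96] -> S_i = 5.04 + 8.48*i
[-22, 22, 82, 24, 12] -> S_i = Random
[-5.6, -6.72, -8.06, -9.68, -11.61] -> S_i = -5.60*1.20^i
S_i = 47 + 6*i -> [47, 53, 59, 65, 71]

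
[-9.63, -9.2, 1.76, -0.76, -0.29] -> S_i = Random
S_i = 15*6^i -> [15, 90, 540, 3240, 19440]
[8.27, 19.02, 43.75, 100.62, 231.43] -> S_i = 8.27*2.30^i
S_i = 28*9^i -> [28, 252, 2268, 20412, 183708]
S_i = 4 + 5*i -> [4, 9, 14, 19, 24]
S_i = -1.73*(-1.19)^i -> [-1.73, 2.06, -2.45, 2.92, -3.47]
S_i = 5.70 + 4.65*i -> [5.7, 10.35, 15.0, 19.65, 24.3]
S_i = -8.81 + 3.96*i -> [-8.81, -4.85, -0.89, 3.07, 7.03]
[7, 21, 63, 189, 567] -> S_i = 7*3^i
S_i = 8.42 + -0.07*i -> [8.42, 8.35, 8.28, 8.21, 8.14]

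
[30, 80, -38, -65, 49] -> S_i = Random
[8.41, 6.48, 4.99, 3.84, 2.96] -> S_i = 8.41*0.77^i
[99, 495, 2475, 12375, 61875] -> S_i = 99*5^i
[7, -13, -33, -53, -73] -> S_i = 7 + -20*i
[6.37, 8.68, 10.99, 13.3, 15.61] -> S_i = 6.37 + 2.31*i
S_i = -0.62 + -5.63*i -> [-0.62, -6.25, -11.88, -17.51, -23.14]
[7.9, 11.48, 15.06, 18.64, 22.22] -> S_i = 7.90 + 3.58*i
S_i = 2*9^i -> [2, 18, 162, 1458, 13122]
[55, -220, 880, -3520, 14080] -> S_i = 55*-4^i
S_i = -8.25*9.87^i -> [-8.25, -81.43, -803.69, -7932.41, -78292.93]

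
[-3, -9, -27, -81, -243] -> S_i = -3*3^i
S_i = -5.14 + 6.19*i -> [-5.14, 1.05, 7.24, 13.43, 19.62]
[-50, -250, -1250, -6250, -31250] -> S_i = -50*5^i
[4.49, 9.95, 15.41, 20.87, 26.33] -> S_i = 4.49 + 5.46*i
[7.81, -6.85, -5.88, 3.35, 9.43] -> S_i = Random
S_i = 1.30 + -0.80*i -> [1.3, 0.5, -0.3, -1.1, -1.9]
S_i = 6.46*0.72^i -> [6.46, 4.65, 3.35, 2.41, 1.74]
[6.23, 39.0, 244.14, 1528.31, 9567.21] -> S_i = 6.23*6.26^i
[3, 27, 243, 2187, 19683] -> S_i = 3*9^i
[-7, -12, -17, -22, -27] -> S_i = -7 + -5*i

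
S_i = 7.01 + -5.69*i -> [7.01, 1.32, -4.37, -10.06, -15.75]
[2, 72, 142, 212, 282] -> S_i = 2 + 70*i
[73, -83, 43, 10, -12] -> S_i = Random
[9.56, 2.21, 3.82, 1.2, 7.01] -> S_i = Random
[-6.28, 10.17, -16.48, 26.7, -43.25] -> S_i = -6.28*(-1.62)^i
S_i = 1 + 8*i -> [1, 9, 17, 25, 33]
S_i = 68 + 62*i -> [68, 130, 192, 254, 316]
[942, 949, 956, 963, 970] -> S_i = 942 + 7*i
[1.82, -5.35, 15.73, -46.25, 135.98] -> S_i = 1.82*(-2.94)^i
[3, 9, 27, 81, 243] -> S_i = 3*3^i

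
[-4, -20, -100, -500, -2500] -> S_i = -4*5^i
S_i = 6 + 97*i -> [6, 103, 200, 297, 394]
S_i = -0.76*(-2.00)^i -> [-0.76, 1.52, -3.04, 6.08, -12.16]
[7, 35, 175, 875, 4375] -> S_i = 7*5^i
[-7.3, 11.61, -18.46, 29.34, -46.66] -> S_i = -7.30*(-1.59)^i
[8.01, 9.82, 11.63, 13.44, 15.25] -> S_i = 8.01 + 1.81*i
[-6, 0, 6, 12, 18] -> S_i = -6 + 6*i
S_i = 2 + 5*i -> [2, 7, 12, 17, 22]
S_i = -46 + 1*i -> [-46, -45, -44, -43, -42]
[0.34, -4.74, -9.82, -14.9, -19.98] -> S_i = 0.34 + -5.08*i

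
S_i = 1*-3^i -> [1, -3, 9, -27, 81]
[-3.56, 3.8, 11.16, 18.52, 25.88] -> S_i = -3.56 + 7.36*i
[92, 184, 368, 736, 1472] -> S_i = 92*2^i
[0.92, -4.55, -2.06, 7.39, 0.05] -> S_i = Random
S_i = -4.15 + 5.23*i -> [-4.15, 1.08, 6.31, 11.54, 16.77]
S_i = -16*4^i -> [-16, -64, -256, -1024, -4096]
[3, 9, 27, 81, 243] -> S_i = 3*3^i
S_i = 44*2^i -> [44, 88, 176, 352, 704]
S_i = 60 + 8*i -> [60, 68, 76, 84, 92]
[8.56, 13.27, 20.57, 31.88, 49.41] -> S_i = 8.56*1.55^i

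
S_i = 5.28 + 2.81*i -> [5.28, 8.09, 10.9, 13.71, 16.52]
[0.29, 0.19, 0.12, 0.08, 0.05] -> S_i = 0.29*0.65^i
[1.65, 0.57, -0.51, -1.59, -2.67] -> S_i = 1.65 + -1.08*i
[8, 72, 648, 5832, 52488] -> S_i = 8*9^i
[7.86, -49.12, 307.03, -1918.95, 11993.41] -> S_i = 7.86*(-6.25)^i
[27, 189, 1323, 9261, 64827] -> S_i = 27*7^i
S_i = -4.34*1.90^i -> [-4.34, -8.25, -15.67, -29.77, -56.56]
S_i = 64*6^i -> [64, 384, 2304, 13824, 82944]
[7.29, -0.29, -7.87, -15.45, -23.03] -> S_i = 7.29 + -7.58*i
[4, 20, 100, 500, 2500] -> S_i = 4*5^i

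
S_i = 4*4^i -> [4, 16, 64, 256, 1024]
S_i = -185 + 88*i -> [-185, -97, -9, 79, 167]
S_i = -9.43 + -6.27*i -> [-9.43, -15.7, -21.97, -28.24, -34.51]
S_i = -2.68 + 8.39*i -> [-2.68, 5.71, 14.1, 22.49, 30.88]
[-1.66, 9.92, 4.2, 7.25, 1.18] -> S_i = Random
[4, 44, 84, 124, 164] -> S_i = 4 + 40*i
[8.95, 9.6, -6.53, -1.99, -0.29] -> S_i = Random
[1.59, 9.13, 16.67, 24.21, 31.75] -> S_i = 1.59 + 7.54*i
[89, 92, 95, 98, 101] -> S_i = 89 + 3*i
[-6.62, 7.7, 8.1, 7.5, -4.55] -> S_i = Random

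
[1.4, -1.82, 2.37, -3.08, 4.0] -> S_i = 1.40*(-1.30)^i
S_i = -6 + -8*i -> [-6, -14, -22, -30, -38]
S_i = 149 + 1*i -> [149, 150, 151, 152, 153]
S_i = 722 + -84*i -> [722, 638, 554, 470, 386]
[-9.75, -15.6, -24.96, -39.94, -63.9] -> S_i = -9.75*1.60^i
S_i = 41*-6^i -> [41, -246, 1476, -8856, 53136]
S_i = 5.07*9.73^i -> [5.07, 49.33, 479.99, 4670.32, 45442.2]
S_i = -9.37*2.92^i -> [-9.37, -27.36, -79.89, -233.29, -681.19]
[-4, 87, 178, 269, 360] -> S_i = -4 + 91*i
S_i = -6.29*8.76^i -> [-6.29, -55.1, -482.68, -4228.27, -37039.67]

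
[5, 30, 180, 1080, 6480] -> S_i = 5*6^i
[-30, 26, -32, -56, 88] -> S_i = Random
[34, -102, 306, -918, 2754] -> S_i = 34*-3^i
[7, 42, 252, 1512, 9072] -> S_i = 7*6^i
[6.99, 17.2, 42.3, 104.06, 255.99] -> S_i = 6.99*2.46^i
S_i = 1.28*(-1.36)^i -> [1.28, -1.74, 2.37, -3.22, 4.38]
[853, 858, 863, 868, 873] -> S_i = 853 + 5*i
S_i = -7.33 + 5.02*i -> [-7.33, -2.31, 2.71, 7.73, 12.75]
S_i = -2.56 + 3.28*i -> [-2.56, 0.72, 4.0, 7.28, 10.56]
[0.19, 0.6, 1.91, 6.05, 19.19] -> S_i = 0.19*3.17^i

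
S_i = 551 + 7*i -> [551, 558, 565, 572, 579]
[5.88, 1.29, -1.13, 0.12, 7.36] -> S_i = Random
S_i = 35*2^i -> [35, 70, 140, 280, 560]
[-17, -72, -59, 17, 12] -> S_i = Random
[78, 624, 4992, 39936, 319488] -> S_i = 78*8^i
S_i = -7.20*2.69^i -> [-7.2, -19.37, -52.1, -140.15, -377.0]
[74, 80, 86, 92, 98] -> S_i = 74 + 6*i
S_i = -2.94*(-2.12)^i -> [-2.94, 6.23, -13.21, 28.01, -59.39]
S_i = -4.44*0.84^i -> [-4.44, -3.73, -3.13, -2.63, -2.21]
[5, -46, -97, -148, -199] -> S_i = 5 + -51*i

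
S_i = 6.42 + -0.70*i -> [6.42, 5.72, 5.02, 4.32, 3.62]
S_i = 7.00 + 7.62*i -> [7.0, 14.62, 22.24, 29.86, 37.48]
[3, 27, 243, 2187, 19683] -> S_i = 3*9^i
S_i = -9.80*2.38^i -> [-9.8, -23.32, -55.51, -132.12, -314.44]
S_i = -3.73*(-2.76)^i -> [-3.73, 10.29, -28.41, 78.42, -216.44]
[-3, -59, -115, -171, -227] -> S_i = -3 + -56*i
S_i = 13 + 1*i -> [13, 14, 15, 16, 17]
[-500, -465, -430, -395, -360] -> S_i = -500 + 35*i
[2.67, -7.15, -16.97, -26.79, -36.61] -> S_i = 2.67 + -9.82*i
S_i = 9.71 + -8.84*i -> [9.71, 0.87, -7.97, -16.81, -25.65]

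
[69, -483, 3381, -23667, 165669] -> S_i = 69*-7^i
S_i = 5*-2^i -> [5, -10, 20, -40, 80]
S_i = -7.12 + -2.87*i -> [-7.12, -9.99, -12.86, -15.73, -18.6]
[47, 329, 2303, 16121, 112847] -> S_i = 47*7^i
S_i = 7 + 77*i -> [7, 84, 161, 238, 315]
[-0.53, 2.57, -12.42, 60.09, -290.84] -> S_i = -0.53*(-4.84)^i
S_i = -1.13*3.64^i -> [-1.13, -4.11, -14.97, -54.5, -198.37]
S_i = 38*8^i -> [38, 304, 2432, 19456, 155648]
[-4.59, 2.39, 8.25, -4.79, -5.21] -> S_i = Random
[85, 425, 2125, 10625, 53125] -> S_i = 85*5^i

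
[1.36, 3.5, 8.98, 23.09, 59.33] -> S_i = 1.36*2.57^i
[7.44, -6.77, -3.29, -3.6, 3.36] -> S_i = Random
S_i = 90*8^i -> [90, 720, 5760, 46080, 368640]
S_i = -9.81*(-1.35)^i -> [-9.81, 13.24, -17.88, 24.14, -32.58]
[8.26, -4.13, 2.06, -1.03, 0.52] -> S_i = 8.26*(-0.50)^i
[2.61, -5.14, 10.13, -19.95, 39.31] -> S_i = 2.61*(-1.97)^i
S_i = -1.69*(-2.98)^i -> [-1.69, 5.04, -15.01, 44.72, -133.28]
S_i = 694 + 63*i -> [694, 757, 820, 883, 946]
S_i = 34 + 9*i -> [34, 43, 52, 61, 70]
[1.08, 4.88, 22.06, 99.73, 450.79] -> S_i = 1.08*4.52^i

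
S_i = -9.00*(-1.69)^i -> [-9.0, 15.21, -25.7, 43.44, -73.42]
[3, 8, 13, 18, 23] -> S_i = 3 + 5*i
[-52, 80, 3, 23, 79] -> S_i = Random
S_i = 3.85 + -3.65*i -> [3.85, 0.2, -3.45, -7.1, -10.75]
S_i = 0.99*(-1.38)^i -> [0.99, -1.37, 1.89, -2.6, 3.59]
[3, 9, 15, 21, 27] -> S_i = 3 + 6*i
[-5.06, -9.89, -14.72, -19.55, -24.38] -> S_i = -5.06 + -4.83*i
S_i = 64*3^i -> [64, 192, 576, 1728, 5184]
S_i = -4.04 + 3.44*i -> [-4.04, -0.6, 2.84, 6.28, 9.72]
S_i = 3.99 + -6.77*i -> [3.99, -2.78, -9.55, -16.32, -23.09]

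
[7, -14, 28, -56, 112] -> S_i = 7*-2^i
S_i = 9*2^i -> [9, 18, 36, 72, 144]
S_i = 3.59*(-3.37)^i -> [3.59, -12.1, 40.77, -137.4, 463.04]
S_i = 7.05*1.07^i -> [7.05, 7.54, 8.07, 8.64, 9.24]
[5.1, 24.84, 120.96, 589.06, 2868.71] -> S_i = 5.10*4.87^i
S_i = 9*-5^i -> [9, -45, 225, -1125, 5625]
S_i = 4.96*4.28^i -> [4.96, 21.23, 90.86, 388.88, 1664.4]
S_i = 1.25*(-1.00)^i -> [1.25, -1.25, 1.25, -1.25, 1.25]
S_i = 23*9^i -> [23, 207, 1863, 16767, 150903]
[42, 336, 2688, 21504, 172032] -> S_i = 42*8^i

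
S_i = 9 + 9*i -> [9, 18, 27, 36, 45]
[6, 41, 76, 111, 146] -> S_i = 6 + 35*i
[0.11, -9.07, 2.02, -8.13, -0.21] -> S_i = Random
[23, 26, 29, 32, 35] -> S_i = 23 + 3*i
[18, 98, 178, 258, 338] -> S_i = 18 + 80*i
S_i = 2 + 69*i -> [2, 71, 140, 209, 278]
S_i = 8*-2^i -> [8, -16, 32, -64, 128]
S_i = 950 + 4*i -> [950, 954, 958, 962, 966]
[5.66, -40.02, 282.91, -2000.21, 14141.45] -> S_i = 5.66*(-7.07)^i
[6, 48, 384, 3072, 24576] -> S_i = 6*8^i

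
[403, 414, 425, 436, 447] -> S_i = 403 + 11*i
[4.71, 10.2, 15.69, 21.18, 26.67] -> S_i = 4.71 + 5.49*i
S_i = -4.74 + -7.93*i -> [-4.74, -12.67, -20.6, -28.53, -36.46]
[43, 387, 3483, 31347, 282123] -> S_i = 43*9^i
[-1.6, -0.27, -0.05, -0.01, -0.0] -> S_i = -1.60*0.17^i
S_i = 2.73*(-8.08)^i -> [2.73, -22.06, 178.23, -1440.11, 11636.12]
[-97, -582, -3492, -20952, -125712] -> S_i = -97*6^i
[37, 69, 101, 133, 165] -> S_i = 37 + 32*i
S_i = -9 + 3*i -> [-9, -6, -3, 0, 3]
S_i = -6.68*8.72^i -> [-6.68, -58.25, -507.94, -4429.21, -38622.68]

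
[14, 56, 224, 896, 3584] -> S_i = 14*4^i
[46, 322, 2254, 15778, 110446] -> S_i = 46*7^i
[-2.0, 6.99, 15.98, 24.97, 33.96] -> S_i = -2.00 + 8.99*i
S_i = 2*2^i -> [2, 4, 8, 16, 32]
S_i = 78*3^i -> [78, 234, 702, 2106, 6318]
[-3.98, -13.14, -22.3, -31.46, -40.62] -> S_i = -3.98 + -9.16*i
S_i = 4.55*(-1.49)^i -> [4.55, -6.78, 10.1, -15.05, 22.43]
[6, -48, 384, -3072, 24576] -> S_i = 6*-8^i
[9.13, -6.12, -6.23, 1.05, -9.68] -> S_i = Random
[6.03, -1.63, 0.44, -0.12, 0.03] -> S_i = 6.03*(-0.27)^i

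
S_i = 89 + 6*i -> [89, 95, 101, 107, 113]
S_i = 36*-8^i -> [36, -288, 2304, -18432, 147456]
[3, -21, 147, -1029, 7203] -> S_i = 3*-7^i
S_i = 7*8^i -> [7, 56, 448, 3584, 28672]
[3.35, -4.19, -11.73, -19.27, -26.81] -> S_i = 3.35 + -7.54*i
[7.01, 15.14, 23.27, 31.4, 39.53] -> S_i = 7.01 + 8.13*i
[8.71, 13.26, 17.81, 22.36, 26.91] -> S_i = 8.71 + 4.55*i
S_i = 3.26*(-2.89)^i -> [3.26, -9.42, 27.23, -78.69, 227.41]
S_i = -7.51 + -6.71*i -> [-7.51, -14.22, -20.93, -27.64, -34.35]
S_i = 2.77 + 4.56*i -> [2.77, 7.33, 11.89, 16.45, 21.01]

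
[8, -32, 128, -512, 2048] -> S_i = 8*-4^i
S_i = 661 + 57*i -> [661, 718, 775, 832, 889]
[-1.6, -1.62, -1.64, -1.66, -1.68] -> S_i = -1.60 + -0.02*i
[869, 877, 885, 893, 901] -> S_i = 869 + 8*i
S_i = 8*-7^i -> [8, -56, 392, -2744, 19208]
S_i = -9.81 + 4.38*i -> [-9.81, -5.43, -1.05, 3.33, 7.71]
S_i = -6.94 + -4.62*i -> [-6.94, -11.56, -16.18, -20.8, -25.42]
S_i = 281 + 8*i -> [281, 289, 297, 305, 313]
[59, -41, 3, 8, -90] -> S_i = Random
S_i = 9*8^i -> [9, 72, 576, 4608, 36864]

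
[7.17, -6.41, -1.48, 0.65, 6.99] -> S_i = Random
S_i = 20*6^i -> [20, 120, 720, 4320, 25920]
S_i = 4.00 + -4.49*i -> [4.0, -0.49, -4.98, -9.47, -13.96]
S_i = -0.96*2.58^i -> [-0.96, -2.48, -6.39, -16.49, -42.54]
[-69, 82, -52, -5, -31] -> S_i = Random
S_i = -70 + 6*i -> [-70, -64, -58, -52, -46]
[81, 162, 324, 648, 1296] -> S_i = 81*2^i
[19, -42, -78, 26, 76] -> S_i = Random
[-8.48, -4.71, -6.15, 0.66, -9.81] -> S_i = Random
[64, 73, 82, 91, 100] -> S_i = 64 + 9*i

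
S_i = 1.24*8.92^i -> [1.24, 11.06, 98.66, 880.07, 7850.21]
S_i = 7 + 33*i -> [7, 40, 73, 106, 139]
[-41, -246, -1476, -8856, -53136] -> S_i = -41*6^i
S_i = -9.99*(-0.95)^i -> [-9.99, 9.49, -9.02, 8.57, -8.14]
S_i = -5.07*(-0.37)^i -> [-5.07, 1.88, -0.69, 0.26, -0.1]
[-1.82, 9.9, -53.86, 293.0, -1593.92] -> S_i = -1.82*(-5.44)^i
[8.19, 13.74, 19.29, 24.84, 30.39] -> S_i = 8.19 + 5.55*i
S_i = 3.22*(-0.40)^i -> [3.22, -1.29, 0.52, -0.21, 0.08]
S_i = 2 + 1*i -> [2, 3, 4, 5, 6]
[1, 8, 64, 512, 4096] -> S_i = 1*8^i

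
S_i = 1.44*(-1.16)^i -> [1.44, -1.67, 1.94, -2.25, 2.61]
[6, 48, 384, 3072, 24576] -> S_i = 6*8^i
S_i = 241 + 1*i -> [241, 242, 243, 244, 245]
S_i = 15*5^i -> [15, 75, 375, 1875, 9375]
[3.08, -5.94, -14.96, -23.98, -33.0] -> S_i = 3.08 + -9.02*i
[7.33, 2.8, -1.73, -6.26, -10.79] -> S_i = 7.33 + -4.53*i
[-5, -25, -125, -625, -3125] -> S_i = -5*5^i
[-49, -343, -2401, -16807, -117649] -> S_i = -49*7^i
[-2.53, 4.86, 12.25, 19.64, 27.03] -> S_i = -2.53 + 7.39*i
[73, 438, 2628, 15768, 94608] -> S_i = 73*6^i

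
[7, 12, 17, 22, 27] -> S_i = 7 + 5*i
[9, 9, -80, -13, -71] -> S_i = Random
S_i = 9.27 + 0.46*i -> [9.27, 9.73, 10.19, 10.65, 11.11]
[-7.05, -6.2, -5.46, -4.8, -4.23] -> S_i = -7.05*0.88^i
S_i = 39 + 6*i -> [39, 45, 51, 57, 63]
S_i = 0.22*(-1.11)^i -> [0.22, -0.24, 0.27, -0.3, 0.33]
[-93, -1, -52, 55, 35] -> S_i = Random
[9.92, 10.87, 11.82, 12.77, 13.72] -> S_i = 9.92 + 0.95*i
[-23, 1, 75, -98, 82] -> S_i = Random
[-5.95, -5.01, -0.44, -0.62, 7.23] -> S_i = Random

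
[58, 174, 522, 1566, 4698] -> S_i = 58*3^i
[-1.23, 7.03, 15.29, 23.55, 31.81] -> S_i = -1.23 + 8.26*i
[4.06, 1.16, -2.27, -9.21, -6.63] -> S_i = Random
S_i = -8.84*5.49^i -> [-8.84, -48.53, -266.44, -1462.75, -8030.48]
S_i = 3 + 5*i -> [3, 8, 13, 18, 23]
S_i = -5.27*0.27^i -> [-5.27, -1.42, -0.38, -0.1, -0.03]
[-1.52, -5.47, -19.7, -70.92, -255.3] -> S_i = -1.52*3.60^i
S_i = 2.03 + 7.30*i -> [2.03, 9.33, 16.63, 23.93, 31.23]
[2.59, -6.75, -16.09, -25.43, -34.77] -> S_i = 2.59 + -9.34*i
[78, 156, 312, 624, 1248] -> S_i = 78*2^i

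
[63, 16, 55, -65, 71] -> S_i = Random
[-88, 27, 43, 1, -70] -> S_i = Random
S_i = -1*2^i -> [-1, -2, -4, -8, -16]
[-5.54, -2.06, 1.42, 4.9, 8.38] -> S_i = -5.54 + 3.48*i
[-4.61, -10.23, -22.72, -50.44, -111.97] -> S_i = -4.61*2.22^i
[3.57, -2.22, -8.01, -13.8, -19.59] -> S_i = 3.57 + -5.79*i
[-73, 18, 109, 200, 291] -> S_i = -73 + 91*i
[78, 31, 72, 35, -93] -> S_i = Random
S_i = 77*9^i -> [77, 693, 6237, 56133, 505197]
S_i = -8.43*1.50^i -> [-8.43, -12.64, -18.97, -28.45, -42.68]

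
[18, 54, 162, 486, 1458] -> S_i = 18*3^i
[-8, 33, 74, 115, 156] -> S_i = -8 + 41*i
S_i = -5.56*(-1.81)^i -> [-5.56, 10.06, -18.22, 32.97, -59.67]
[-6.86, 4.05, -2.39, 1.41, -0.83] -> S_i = -6.86*(-0.59)^i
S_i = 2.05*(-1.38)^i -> [2.05, -2.83, 3.9, -5.39, 7.43]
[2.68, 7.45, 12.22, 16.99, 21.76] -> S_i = 2.68 + 4.77*i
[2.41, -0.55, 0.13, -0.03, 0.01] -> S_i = 2.41*(-0.23)^i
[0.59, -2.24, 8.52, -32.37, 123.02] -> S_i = 0.59*(-3.80)^i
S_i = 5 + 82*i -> [5, 87, 169, 251, 333]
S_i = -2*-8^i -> [-2, 16, -128, 1024, -8192]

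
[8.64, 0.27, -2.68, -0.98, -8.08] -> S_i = Random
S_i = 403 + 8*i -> [403, 411, 419, 427, 435]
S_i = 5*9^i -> [5, 45, 405, 3645, 32805]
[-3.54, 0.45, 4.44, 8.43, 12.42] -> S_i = -3.54 + 3.99*i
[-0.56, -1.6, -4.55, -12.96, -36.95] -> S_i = -0.56*2.85^i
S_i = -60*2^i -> [-60, -120, -240, -480, -960]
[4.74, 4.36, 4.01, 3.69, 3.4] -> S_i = 4.74*0.92^i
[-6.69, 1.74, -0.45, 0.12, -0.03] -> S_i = -6.69*(-0.26)^i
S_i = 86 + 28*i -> [86, 114, 142, 170, 198]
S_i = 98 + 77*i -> [98, 175, 252, 329, 406]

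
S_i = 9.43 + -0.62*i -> [9.43, 8.81, 8.19, 7.57, 6.95]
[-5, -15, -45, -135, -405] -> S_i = -5*3^i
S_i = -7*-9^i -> [-7, 63, -567, 5103, -45927]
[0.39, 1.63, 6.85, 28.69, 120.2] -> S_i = 0.39*4.19^i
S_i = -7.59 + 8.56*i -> [-7.59, 0.97, 9.53, 18.09, 26.65]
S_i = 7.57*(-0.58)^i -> [7.57, -4.39, 2.55, -1.48, 0.86]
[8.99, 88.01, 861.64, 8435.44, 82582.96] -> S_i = 8.99*9.79^i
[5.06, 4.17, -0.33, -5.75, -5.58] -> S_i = Random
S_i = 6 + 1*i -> [6, 7, 8, 9, 10]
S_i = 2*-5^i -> [2, -10, 50, -250, 1250]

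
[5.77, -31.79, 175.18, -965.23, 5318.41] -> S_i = 5.77*(-5.51)^i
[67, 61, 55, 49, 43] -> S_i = 67 + -6*i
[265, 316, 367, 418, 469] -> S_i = 265 + 51*i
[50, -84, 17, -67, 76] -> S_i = Random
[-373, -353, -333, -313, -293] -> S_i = -373 + 20*i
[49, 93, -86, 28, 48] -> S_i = Random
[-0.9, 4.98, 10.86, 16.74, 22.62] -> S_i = -0.90 + 5.88*i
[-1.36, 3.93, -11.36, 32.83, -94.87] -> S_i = -1.36*(-2.89)^i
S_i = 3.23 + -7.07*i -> [3.23, -3.84, -10.91, -17.98, -25.05]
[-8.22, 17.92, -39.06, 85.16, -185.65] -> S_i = -8.22*(-2.18)^i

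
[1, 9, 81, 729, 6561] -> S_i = 1*9^i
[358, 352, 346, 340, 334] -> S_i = 358 + -6*i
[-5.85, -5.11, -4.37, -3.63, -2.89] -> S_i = -5.85 + 0.74*i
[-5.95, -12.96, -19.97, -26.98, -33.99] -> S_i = -5.95 + -7.01*i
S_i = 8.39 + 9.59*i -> [8.39, 17.98, 27.57, 37.16, 46.75]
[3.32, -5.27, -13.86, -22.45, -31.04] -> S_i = 3.32 + -8.59*i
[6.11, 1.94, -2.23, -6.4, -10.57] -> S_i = 6.11 + -4.17*i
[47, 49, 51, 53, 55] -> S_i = 47 + 2*i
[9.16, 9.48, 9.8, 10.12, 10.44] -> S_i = 9.16 + 0.32*i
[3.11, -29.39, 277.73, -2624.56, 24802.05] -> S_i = 3.11*(-9.45)^i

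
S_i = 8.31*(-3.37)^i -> [8.31, -28.0, 94.38, -318.05, 1071.82]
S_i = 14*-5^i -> [14, -70, 350, -1750, 8750]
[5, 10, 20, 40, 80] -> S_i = 5*2^i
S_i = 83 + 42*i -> [83, 125, 167, 209, 251]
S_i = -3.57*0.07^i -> [-3.57, -0.25, -0.02, -0.0, -0.0]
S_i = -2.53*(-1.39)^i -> [-2.53, 3.52, -4.89, 6.79, -9.44]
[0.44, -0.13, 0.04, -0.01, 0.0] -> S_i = 0.44*(-0.30)^i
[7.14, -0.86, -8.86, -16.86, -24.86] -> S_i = 7.14 + -8.00*i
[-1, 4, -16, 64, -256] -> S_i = -1*-4^i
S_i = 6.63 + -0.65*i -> [6.63, 5.98, 5.33, 4.68, 4.03]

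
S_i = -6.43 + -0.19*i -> [-6.43, -6.62, -6.81, -7.0, -7.19]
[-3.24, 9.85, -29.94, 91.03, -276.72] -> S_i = -3.24*(-3.04)^i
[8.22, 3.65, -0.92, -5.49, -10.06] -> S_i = 8.22 + -4.57*i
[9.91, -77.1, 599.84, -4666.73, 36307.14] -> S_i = 9.91*(-7.78)^i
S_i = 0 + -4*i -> [0, -4, -8, -12, -16]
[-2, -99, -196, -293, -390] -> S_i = -2 + -97*i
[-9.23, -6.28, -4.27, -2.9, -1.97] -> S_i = -9.23*0.68^i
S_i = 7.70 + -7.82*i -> [7.7, -0.12, -7.94, -15.76, -23.58]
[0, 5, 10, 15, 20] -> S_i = 0 + 5*i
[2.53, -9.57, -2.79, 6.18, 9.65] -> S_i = Random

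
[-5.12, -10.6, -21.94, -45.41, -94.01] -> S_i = -5.12*2.07^i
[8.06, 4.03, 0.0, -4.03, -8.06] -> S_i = 8.06 + -4.03*i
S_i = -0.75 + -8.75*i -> [-0.75, -9.5, -18.25, -27.0, -35.75]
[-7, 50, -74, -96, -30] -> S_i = Random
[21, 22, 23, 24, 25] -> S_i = 21 + 1*i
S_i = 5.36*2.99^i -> [5.36, 16.03, 47.92, 143.28, 428.4]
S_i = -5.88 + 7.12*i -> [-5.88, 1.24, 8.36, 15.48, 22.6]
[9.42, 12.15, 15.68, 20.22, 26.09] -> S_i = 9.42*1.29^i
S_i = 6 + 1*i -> [6, 7, 8, 9, 10]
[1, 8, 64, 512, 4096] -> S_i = 1*8^i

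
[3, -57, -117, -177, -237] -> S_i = 3 + -60*i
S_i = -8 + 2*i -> [-8, -6, -4, -2, 0]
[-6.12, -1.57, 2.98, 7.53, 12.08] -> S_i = -6.12 + 4.55*i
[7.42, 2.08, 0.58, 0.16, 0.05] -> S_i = 7.42*0.28^i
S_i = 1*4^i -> [1, 4, 16, 64, 256]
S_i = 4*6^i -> [4, 24, 144, 864, 5184]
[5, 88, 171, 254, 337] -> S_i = 5 + 83*i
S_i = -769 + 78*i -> [-769, -691, -613, -535, -457]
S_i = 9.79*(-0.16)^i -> [9.79, -1.57, 0.25, -0.04, 0.01]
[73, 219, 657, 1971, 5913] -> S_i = 73*3^i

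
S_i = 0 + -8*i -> [0, -8, -16, -24, -32]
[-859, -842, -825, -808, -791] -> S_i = -859 + 17*i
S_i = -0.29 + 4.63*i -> [-0.29, 4.34, 8.97, 13.6, 18.23]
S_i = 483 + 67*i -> [483, 550, 617, 684, 751]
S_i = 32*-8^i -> [32, -256, 2048, -16384, 131072]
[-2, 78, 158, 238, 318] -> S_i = -2 + 80*i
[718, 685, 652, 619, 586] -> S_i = 718 + -33*i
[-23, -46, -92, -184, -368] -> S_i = -23*2^i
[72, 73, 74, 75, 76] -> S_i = 72 + 1*i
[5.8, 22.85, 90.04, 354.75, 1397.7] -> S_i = 5.80*3.94^i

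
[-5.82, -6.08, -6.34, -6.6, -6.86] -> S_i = -5.82 + -0.26*i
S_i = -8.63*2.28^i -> [-8.63, -19.68, -44.86, -102.29, -233.21]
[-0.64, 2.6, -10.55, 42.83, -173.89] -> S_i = -0.64*(-4.06)^i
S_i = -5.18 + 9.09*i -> [-5.18, 3.91, 13.0, 22.09, 31.18]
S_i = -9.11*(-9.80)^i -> [-9.11, 89.28, -874.92, 8574.26, -84027.74]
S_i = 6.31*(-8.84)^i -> [6.31, -55.78, 493.1, -4358.99, 38533.5]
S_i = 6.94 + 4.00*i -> [6.94, 10.94, 14.94, 18.94, 22.94]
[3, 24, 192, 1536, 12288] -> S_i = 3*8^i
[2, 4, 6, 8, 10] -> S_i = 2 + 2*i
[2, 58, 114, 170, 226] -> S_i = 2 + 56*i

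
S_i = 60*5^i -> [60, 300, 1500, 7500, 37500]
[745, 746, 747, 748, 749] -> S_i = 745 + 1*i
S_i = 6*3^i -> [6, 18, 54, 162, 486]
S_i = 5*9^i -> [5, 45, 405, 3645, 32805]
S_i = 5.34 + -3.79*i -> [5.34, 1.55, -2.24, -6.03, -9.82]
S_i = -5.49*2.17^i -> [-5.49, -11.91, -25.85, -56.1, -121.73]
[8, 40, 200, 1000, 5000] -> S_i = 8*5^i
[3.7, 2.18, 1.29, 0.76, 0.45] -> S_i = 3.70*0.59^i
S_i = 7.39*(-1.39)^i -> [7.39, -10.27, 14.28, -19.85, 27.59]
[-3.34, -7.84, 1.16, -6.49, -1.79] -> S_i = Random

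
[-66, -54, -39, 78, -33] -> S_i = Random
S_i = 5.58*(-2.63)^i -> [5.58, -14.68, 38.6, -101.51, 266.97]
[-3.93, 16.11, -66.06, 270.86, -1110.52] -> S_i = -3.93*(-4.10)^i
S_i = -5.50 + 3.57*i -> [-5.5, -1.93, 1.64, 5.21, 8.78]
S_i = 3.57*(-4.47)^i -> [3.57, -15.96, 71.33, -318.85, 1425.27]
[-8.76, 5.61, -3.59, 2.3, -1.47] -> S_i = -8.76*(-0.64)^i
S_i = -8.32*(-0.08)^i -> [-8.32, 0.67, -0.05, 0.0, -0.0]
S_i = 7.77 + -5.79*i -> [7.77, 1.98, -3.81, -9.6, -15.39]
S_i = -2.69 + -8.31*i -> [-2.69, -11.0, -19.31, -27.62, -35.93]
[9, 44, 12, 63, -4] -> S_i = Random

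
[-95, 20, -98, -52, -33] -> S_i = Random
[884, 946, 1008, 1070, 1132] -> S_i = 884 + 62*i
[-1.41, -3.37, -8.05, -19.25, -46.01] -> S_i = -1.41*2.39^i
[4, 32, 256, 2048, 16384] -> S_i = 4*8^i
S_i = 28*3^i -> [28, 84, 252, 756, 2268]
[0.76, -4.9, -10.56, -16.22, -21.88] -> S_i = 0.76 + -5.66*i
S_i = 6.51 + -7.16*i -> [6.51, -0.65, -7.81, -14.97, -22.13]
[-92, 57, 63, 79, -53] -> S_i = Random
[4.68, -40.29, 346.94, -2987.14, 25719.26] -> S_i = 4.68*(-8.61)^i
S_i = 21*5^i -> [21, 105, 525, 2625, 13125]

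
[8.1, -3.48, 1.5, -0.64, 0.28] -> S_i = 8.10*(-0.43)^i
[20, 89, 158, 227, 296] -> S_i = 20 + 69*i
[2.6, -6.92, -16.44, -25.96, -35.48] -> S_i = 2.60 + -9.52*i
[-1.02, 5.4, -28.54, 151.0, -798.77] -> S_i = -1.02*(-5.29)^i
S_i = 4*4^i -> [4, 16, 64, 256, 1024]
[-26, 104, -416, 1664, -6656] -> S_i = -26*-4^i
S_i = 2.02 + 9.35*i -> [2.02, 11.37, 20.72, 30.07, 39.42]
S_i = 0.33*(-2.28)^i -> [0.33, -0.75, 1.72, -3.91, 8.92]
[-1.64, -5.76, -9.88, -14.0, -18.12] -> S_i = -1.64 + -4.12*i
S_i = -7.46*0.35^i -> [-7.46, -2.61, -0.91, -0.32, -0.11]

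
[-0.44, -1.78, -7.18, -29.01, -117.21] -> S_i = -0.44*4.04^i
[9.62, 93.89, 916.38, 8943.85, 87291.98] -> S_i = 9.62*9.76^i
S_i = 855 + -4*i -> [855, 851, 847, 843, 839]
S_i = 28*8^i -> [28, 224, 1792, 14336, 114688]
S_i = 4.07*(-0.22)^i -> [4.07, -0.9, 0.2, -0.04, 0.01]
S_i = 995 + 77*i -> [995, 1072, 1149, 1226, 1303]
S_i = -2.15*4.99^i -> [-2.15, -10.73, -53.54, -267.14, -1333.03]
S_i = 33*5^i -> [33, 165, 825, 4125, 20625]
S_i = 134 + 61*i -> [134, 195, 256, 317, 378]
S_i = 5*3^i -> [5, 15, 45, 135, 405]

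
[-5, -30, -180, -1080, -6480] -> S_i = -5*6^i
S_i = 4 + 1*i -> [4, 5, 6, 7, 8]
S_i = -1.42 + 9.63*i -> [-1.42, 8.21, 17.84, 27.47, 37.1]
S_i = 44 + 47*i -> [44, 91, 138, 185, 232]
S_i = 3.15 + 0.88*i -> [3.15, 4.03, 4.91, 5.79, 6.67]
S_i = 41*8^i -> [41, 328, 2624, 20992, 167936]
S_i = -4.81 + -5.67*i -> [-4.81, -10.48, -16.15, -21.82, -27.49]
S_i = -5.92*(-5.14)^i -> [-5.92, 30.43, -156.4, 803.92, -4132.13]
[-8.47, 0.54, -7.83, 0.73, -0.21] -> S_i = Random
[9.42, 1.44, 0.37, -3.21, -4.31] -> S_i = Random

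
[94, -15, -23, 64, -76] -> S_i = Random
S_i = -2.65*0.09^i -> [-2.65, -0.24, -0.02, -0.0, -0.0]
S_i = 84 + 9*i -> [84, 93, 102, 111, 120]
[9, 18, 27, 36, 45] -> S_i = 9 + 9*i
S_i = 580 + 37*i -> [580, 617, 654, 691, 728]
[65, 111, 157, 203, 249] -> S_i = 65 + 46*i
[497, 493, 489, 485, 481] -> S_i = 497 + -4*i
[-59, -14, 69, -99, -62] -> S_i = Random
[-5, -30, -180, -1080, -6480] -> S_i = -5*6^i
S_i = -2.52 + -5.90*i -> [-2.52, -8.42, -14.32, -20.22, -26.12]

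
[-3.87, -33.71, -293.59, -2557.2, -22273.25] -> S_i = -3.87*8.71^i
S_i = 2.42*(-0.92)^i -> [2.42, -2.23, 2.05, -1.88, 1.73]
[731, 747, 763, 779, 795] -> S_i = 731 + 16*i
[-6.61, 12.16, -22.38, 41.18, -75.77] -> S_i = -6.61*(-1.84)^i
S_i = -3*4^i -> [-3, -12, -48, -192, -768]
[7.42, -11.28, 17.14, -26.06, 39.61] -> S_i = 7.42*(-1.52)^i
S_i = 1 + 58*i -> [1, 59, 117, 175, 233]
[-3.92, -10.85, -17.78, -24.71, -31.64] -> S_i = -3.92 + -6.93*i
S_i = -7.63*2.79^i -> [-7.63, -21.29, -59.39, -165.71, -462.32]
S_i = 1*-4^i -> [1, -4, 16, -64, 256]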